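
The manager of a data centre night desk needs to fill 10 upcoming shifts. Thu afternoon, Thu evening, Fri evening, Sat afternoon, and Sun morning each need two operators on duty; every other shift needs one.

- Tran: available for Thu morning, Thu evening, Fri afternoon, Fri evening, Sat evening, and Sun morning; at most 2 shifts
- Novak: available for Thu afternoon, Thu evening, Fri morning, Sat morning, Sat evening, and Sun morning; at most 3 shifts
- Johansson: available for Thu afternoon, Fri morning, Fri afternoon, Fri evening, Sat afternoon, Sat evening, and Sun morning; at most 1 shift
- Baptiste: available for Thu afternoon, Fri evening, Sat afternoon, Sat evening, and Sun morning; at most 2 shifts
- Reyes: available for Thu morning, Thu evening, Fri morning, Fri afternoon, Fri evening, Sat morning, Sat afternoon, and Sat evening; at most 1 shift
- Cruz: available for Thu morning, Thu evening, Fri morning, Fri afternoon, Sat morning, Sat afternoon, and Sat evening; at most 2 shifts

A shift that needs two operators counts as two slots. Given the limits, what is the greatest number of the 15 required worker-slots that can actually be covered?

Total capacity across all operators is 2+3+1+2+1+2 = 11, and 15 slots are needed, so at most 11 can be filled.
An assignment achieving 11: Thu morning→Tran, Thu afternoon→Novak+Johansson, Thu evening→Tran+Novak, Fri morning→Reyes, Fri afternoon→Cruz, Fri evening→Baptiste, Sat morning→Novak, Sat afternoon→Baptiste+Cruz.
Loads: Tran 2/2, Novak 3/3, Johansson 1/1, Baptiste 2/2, Reyes 1/1, Cruz 2/2.

11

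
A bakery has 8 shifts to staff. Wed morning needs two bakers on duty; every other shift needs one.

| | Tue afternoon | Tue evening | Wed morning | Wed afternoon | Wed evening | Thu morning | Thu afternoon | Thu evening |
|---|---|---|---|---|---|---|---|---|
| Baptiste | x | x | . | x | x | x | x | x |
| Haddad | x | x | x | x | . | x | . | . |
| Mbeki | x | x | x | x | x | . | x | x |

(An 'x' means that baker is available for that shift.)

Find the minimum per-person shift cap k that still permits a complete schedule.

With 3 bakers and 9 worker-slots to fill, someone must work at least ⌈9/3⌉ = 3 shifts, so k ≥ 3.
k = 3 works: Tue afternoon→Haddad, Tue evening→Haddad, Wed morning→Haddad+Mbeki, Wed afternoon→Mbeki, Wed evening→Baptiste, Thu morning→Baptiste, Thu afternoon→Baptiste, Thu evening→Mbeki.
Loads: Baptiste 3, Haddad 3, Mbeki 3 — all ≤ 3.

3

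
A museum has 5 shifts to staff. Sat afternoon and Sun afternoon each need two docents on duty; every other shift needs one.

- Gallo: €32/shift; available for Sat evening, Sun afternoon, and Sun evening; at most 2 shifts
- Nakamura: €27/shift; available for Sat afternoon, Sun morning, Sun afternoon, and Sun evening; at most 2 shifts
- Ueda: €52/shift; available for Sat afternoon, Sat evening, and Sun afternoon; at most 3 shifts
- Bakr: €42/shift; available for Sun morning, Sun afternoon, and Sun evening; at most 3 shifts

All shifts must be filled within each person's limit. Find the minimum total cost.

Sat afternoon can only be covered by Nakamura and Ueda, so that assignment is forced.
Picking the cheapest available docent for each shift independently would cost €224, but that ignores the shift limits.
An optimal schedule: Sat afternoon→Nakamura+Ueda, Sat evening→Gallo, Sun morning→Nakamura, Sun afternoon→Gallo+Bakr, Sun evening→Bakr.
Total: 27 + 52 + 32 + 27 + 32 + 42 + 42 = €254.

€254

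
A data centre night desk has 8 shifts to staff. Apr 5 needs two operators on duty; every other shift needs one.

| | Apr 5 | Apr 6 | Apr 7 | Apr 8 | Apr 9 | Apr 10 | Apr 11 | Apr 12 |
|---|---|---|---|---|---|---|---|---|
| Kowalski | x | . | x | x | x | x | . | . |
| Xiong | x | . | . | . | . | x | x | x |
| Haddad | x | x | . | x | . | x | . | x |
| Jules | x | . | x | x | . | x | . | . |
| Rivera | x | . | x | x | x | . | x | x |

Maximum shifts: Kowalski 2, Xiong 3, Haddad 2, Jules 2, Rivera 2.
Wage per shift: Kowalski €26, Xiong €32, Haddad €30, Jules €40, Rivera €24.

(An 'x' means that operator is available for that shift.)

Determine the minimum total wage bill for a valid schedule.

€256

Apr 6 can only be covered by Haddad, so that assignment is forced.
Picking the cheapest available operator for each shift independently would cost €226, but that ignores the shift limits.
An optimal schedule: Apr 5→Haddad+Xiong, Apr 6→Haddad, Apr 7→Kowalski, Apr 8→Kowalski, Apr 9→Rivera, Apr 10→Xiong, Apr 11→Rivera, Apr 12→Xiong.
Total: 30 + 32 + 30 + 26 + 26 + 24 + 32 + 24 + 32 = €256.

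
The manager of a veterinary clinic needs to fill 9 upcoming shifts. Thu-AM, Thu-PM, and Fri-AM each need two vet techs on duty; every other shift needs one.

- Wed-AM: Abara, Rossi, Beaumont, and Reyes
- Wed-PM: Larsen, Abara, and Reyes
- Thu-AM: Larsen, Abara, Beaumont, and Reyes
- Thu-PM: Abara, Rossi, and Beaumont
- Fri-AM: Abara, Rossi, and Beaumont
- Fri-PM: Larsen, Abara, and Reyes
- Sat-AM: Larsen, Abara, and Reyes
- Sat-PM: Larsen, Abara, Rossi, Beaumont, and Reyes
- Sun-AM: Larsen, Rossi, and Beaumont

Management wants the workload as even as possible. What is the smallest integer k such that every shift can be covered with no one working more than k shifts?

3

With 5 vet techs and 12 worker-slots to fill, someone must work at least ⌈12/5⌉ = 3 shifts, so k ≥ 3.
k = 3 works: Wed-AM→Abara, Wed-PM→Larsen, Thu-AM→Beaumont+Reyes, Thu-PM→Abara+Rossi, Fri-AM→Abara+Rossi, Fri-PM→Larsen, Sat-AM→Larsen, Sat-PM→Beaumont, Sun-AM→Rossi.
Loads: Larsen 3, Abara 3, Rossi 3, Beaumont 2, Reyes 1 — all ≤ 3.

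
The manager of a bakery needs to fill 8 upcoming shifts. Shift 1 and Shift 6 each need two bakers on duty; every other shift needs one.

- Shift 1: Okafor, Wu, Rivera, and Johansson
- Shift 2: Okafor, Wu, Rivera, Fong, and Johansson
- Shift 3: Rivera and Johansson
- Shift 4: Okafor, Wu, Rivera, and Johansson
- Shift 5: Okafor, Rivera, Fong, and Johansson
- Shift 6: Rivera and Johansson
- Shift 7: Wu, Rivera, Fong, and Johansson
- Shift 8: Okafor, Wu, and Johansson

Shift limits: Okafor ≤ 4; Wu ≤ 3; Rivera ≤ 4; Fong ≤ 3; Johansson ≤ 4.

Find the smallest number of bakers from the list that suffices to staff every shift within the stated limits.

3

10 slots to fill and no one can take more than 4, so at least ⌈10/4⌉ = 3 bakers are needed.
Okafor, Rivera, and Johansson alone can cover everything: Shift 1→Okafor+Rivera, Shift 2→Okafor, Shift 3→Rivera, Shift 4→Okafor, Shift 5→Johansson, Shift 6→Rivera+Johansson, Shift 7→Rivera, Shift 8→Okafor.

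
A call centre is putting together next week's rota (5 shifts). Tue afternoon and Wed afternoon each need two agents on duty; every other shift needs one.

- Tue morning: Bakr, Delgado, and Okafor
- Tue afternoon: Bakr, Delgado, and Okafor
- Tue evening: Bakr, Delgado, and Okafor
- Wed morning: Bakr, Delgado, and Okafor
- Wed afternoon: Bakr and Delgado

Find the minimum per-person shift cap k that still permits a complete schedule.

With 3 agents and 7 worker-slots to fill, someone must work at least ⌈7/3⌉ = 3 shifts, so k ≥ 3.
k = 3 works: Tue morning→Bakr, Tue afternoon→Bakr+Delgado, Tue evening→Delgado, Wed morning→Okafor, Wed afternoon→Bakr+Delgado.
Loads: Bakr 3, Delgado 3, Okafor 1 — all ≤ 3.

3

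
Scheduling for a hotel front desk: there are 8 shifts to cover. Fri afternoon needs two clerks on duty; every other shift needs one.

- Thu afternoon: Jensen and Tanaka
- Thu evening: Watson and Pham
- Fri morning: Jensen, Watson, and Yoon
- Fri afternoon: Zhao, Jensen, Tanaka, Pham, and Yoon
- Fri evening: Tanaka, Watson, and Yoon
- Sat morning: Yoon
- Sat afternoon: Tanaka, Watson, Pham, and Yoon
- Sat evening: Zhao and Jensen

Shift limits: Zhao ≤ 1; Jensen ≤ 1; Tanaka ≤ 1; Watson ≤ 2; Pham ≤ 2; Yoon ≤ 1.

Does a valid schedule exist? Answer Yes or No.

No

Total capacity is 1+1+1+2+2+1 = 8 but 9 worker-slots are needed — infeasible.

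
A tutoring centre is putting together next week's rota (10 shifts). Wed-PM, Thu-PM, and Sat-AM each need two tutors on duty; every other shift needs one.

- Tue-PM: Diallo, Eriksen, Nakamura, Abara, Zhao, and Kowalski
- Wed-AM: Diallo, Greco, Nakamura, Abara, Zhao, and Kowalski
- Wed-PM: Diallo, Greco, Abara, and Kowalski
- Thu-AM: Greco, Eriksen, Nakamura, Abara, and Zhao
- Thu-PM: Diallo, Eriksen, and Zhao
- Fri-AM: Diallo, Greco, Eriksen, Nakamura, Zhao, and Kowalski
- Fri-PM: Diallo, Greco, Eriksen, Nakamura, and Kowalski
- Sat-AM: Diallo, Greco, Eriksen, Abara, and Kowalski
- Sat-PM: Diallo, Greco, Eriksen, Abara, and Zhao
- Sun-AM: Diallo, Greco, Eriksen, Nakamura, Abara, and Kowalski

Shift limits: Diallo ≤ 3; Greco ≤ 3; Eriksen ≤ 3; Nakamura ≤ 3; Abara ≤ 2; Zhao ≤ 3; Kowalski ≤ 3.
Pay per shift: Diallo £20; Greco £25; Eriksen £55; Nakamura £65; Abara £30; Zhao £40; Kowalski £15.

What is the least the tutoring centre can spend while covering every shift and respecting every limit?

£320

Picking the cheapest available tutor for each shift independently would cost £250, but that ignores the shift limits.
An optimal schedule: Tue-PM→Kowalski, Wed-AM→Kowalski, Wed-PM→Diallo+Greco, Thu-AM→Greco, Thu-PM→Diallo+Zhao, Fri-AM→Zhao, Fri-PM→Kowalski, Sat-AM→Greco+Abara, Sat-PM→Diallo, Sun-AM→Abara.
Total: 15 + 15 + 20 + 25 + 25 + 20 + 40 + 40 + 15 + 25 + 30 + 20 + 30 = £320.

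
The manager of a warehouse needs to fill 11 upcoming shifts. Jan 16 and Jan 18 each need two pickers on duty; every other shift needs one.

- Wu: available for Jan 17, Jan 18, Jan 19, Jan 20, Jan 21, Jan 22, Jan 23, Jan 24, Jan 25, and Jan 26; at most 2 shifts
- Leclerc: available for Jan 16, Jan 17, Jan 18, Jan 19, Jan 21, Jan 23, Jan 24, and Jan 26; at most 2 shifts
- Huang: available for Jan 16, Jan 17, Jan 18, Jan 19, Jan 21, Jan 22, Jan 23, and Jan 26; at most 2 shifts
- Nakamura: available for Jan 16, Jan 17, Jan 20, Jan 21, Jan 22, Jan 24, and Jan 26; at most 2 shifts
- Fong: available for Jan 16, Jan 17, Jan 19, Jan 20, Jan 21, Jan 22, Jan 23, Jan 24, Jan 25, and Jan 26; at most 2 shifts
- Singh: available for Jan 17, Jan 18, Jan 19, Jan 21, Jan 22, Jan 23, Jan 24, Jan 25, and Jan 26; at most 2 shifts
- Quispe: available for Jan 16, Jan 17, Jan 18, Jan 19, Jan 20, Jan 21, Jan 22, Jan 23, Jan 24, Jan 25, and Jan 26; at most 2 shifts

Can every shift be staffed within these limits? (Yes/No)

One valid schedule: Jan 16→Fong+Quispe, Jan 17→Huang, Jan 18→Singh+Quispe, Jan 19→Leclerc, Jan 20→Wu, Jan 21→Nakamura, Jan 22→Huang, Jan 23→Leclerc, Jan 24→Nakamura, Jan 25→Wu, Jan 26→Fong.
Loads: Wu 2/2, Leclerc 2/2, Huang 2/2, Nakamura 2/2, Fong 2/2, Singh 1/2, Quispe 2/2 — all within limits.

Yes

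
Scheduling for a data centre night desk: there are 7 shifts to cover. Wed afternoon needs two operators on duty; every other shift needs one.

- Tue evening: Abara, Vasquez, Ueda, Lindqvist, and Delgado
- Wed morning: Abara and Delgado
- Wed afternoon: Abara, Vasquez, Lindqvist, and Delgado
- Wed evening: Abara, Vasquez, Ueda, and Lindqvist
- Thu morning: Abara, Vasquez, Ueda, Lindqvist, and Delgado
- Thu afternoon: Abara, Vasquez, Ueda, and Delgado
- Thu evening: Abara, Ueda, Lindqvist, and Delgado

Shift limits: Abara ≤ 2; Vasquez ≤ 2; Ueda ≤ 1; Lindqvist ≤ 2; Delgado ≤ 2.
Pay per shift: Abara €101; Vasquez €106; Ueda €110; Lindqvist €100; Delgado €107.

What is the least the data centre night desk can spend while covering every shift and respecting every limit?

€828

Picking the cheapest available operator for each shift independently would cost €803, but that ignores the shift limits.
An optimal schedule: Tue evening→Vasquez, Wed morning→Abara, Wed afternoon→Vasquez+Delgado, Wed evening→Lindqvist, Thu morning→Delgado, Thu afternoon→Abara, Thu evening→Lindqvist.
Total: 106 + 101 + 106 + 107 + 100 + 107 + 101 + 100 = €828.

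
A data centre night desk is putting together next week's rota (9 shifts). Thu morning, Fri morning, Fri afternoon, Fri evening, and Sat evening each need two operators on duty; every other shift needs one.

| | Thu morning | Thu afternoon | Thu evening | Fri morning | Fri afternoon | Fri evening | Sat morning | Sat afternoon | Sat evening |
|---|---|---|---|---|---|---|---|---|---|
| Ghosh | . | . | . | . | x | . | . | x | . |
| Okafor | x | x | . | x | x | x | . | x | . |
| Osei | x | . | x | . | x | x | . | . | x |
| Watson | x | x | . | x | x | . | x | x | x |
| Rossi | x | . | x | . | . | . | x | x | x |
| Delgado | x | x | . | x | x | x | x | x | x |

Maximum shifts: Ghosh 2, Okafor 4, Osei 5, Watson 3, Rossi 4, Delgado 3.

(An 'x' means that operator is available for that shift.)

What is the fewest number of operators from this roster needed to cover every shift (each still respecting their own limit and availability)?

4

14 slots to fill and no one can take more than 5, so at least ⌈14/5⌉ = 3 operators are needed.
Any 3 operators together have capacity at most 5+4+4 = 13 < 14 slots, so 3 can never suffice.
Ghosh, Okafor, Osei, and Watson alone can cover everything: Thu morning→Okafor+Osei, Thu afternoon→Okafor, Thu evening→Osei, Fri morning→Okafor+Watson, Fri afternoon→Ghosh+Osei, Fri evening→Okafor+Osei, Sat morning→Watson, Sat afternoon→Ghosh, Sat evening→Osei+Watson.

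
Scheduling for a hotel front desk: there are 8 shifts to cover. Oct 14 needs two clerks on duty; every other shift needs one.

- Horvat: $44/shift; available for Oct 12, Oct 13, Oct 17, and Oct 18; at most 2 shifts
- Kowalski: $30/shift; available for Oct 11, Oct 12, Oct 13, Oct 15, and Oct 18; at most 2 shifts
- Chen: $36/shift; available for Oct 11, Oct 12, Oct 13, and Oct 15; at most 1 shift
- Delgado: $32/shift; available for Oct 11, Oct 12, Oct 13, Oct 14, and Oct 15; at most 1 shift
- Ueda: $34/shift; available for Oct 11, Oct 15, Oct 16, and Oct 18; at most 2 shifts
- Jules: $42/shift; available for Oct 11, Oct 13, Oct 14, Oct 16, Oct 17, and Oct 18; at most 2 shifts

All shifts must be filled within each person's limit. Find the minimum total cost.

$324

Oct 14 can only be covered by Delgado and Jules, so that assignment is forced.
Picking the cheapest available clerk for each shift independently would cost $300, but that ignores the shift limits.
An optimal schedule: Oct 11→Chen, Oct 12→Kowalski, Oct 13→Horvat, Oct 14→Delgado+Jules, Oct 15→Kowalski, Oct 16→Ueda, Oct 17→Jules, Oct 18→Ueda.
Total: 36 + 30 + 44 + 32 + 42 + 30 + 34 + 42 + 34 = $324.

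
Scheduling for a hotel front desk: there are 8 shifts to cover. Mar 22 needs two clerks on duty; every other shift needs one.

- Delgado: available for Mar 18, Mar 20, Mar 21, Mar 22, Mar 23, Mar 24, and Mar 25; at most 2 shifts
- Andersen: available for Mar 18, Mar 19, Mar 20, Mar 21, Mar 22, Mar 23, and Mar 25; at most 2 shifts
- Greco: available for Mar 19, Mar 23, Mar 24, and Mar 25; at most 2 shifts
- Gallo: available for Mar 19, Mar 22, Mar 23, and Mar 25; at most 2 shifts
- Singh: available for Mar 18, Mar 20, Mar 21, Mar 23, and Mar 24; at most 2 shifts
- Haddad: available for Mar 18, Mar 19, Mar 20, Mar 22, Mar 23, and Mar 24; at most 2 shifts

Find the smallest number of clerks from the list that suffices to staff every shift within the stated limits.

5

9 slots to fill and no one can take more than 2, so at least ⌈9/2⌉ = 5 clerks are needed.
Delgado, Andersen, Greco, Gallo, and Singh alone can cover everything: Mar 18→Delgado, Mar 19→Andersen, Mar 20→Delgado, Mar 21→Singh, Mar 22→Andersen+Gallo, Mar 23→Gallo, Mar 24→Greco, Mar 25→Greco.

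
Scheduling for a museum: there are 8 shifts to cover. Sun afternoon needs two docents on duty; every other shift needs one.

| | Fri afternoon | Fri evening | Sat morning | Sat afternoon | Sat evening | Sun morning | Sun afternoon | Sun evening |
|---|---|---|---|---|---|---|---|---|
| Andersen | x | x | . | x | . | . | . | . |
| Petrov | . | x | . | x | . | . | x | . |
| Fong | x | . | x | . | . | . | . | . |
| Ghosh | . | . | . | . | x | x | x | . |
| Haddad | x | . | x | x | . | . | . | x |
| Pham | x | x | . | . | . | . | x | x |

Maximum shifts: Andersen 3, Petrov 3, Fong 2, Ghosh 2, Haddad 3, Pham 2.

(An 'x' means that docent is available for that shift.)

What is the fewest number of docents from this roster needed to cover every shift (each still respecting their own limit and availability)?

4

9 slots to fill and no one can take more than 3, so at least ⌈9/3⌉ = 3 docents are needed.
Shifts {Sat morning, Sat evening, Sun morning, Sun afternoon} need 5 slots, but among the docents available for them (Petrov, Fong, Ghosh, Haddad, and Pham) any 3 together supply at most 4. So 3 docents are not enough.
Petrov, Fong, Ghosh, and Pham alone can cover everything: Fri afternoon→Fong, Fri evening→Petrov, Sat morning→Fong, Sat afternoon→Petrov, Sat evening→Ghosh, Sun morning→Ghosh, Sun afternoon→Petrov+Pham, Sun evening→Pham.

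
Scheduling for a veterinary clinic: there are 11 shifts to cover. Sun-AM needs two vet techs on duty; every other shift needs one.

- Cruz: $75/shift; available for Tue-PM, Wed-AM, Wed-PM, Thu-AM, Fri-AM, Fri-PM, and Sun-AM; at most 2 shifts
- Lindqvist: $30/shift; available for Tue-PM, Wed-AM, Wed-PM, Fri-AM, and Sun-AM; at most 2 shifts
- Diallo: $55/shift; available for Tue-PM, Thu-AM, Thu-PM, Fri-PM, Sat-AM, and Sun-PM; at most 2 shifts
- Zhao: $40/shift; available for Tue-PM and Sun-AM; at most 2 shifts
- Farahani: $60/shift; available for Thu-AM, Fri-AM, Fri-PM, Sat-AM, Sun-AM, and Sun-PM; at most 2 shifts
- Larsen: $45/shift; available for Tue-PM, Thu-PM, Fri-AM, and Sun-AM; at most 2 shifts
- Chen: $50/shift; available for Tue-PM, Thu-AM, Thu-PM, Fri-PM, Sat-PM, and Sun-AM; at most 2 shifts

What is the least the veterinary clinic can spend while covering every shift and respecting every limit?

$560

Sat-PM can only be covered by Chen, so that assignment is forced.
Picking the cheapest available vet tech for each shift independently would cost $495, but that ignores the shift limits.
An optimal schedule: Tue-PM→Zhao, Wed-AM→Lindqvist, Wed-PM→Lindqvist, Thu-AM→Chen, Thu-PM→Larsen, Fri-AM→Larsen, Fri-PM→Farahani, Sat-AM→Diallo, Sat-PM→Chen, Sun-AM→Zhao+Farahani, Sun-PM→Diallo.
Total: 40 + 30 + 30 + 50 + 45 + 45 + 60 + 55 + 50 + 40 + 60 + 55 = $560.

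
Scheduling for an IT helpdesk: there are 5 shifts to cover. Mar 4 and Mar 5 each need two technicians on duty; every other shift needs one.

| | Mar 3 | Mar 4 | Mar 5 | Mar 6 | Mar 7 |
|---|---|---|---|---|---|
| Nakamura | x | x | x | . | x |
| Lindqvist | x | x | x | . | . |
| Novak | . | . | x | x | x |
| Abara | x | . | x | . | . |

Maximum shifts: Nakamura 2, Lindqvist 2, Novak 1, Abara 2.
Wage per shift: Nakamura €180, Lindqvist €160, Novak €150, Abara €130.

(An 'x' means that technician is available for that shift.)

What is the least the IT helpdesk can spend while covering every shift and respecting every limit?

Mar 4 can only be covered by Nakamura and Lindqvist, so that assignment is forced.
Mar 6 can only be covered by Novak, so that assignment is forced.
Picking the cheapest available technician for each shift independently would cost €1050, but that ignores the shift limits.
An optimal schedule: Mar 3→Abara, Mar 4→Nakamura+Lindqvist, Mar 5→Lindqvist+Abara, Mar 6→Novak, Mar 7→Nakamura.
Total: 130 + 180 + 160 + 160 + 130 + 150 + 180 = €1090.

€1090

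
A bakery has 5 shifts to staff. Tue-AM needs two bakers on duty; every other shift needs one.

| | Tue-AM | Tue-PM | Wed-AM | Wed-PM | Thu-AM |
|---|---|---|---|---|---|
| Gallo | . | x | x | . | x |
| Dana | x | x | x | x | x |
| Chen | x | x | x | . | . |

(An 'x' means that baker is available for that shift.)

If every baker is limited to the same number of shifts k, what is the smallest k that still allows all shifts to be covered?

With 3 bakers and 6 worker-slots to fill, someone must work at least ⌈6/3⌉ = 2 shifts, so k ≥ 2.
k = 2 works: Tue-AM→Dana+Chen, Tue-PM→Gallo, Wed-AM→Chen, Wed-PM→Dana, Thu-AM→Gallo.
Loads: Gallo 2, Dana 2, Chen 2 — all ≤ 2.

2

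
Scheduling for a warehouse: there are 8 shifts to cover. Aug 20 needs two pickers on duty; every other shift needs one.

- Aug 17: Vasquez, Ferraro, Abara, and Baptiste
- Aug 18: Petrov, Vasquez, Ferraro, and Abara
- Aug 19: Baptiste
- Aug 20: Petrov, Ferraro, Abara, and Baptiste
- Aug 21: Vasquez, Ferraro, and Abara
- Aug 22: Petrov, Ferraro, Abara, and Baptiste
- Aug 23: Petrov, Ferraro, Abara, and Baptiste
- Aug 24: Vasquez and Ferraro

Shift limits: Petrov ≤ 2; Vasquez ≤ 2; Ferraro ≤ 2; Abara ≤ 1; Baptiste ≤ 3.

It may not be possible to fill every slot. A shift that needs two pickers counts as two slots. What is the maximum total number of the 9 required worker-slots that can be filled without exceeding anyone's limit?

9

Total capacity across all pickers is 2+2+2+1+3 = 10, and 9 slots are needed, so at most 9 can be filled.
An assignment achieving 9: Aug 17→Ferraro, Aug 18→Petrov, Aug 19→Baptiste, Aug 20→Petrov+Ferraro, Aug 21→Vasquez, Aug 22→Abara, Aug 23→Baptiste, Aug 24→Vasquez.
Loads: Petrov 2/2, Vasquez 2/2, Ferraro 2/2, Abara 1/1, Baptiste 2/3.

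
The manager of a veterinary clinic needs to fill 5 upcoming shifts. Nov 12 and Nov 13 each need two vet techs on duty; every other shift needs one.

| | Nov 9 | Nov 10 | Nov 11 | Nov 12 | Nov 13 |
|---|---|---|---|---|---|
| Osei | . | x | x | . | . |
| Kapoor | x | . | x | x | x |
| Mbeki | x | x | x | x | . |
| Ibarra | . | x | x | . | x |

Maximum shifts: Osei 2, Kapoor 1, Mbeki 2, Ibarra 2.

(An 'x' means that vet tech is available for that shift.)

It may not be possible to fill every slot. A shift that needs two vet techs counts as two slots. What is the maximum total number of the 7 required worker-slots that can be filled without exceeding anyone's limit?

Total capacity across all vet techs is 2+1+2+2 = 7, and 7 slots are needed, so at most 7 can be filled.
Shifts {Nov 12, Nov 13} need 4 slots but only Kapoor, Mbeki, and Ibarra are available for them, supplying at most 3 — so at least 1 slot must go unfilled.
An assignment achieving 6: Nov 9→Mbeki, Nov 10→Osei, Nov 11→Osei, Nov 12→Kapoor+Mbeki, Nov 13→Ibarra.
Loads: Osei 2/2, Kapoor 1/1, Mbeki 2/2, Ibarra 1/2.

6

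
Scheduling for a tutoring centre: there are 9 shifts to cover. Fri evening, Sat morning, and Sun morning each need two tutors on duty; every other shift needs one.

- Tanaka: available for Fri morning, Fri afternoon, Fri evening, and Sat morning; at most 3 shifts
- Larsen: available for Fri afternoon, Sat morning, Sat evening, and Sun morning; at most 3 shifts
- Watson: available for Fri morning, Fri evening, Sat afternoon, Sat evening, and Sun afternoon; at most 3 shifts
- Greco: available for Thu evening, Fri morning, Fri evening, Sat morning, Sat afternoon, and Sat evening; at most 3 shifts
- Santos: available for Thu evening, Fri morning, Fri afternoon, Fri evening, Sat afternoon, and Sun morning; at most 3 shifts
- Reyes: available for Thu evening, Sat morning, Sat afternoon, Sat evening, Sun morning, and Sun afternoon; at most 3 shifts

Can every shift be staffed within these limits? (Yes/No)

Yes

One valid schedule: Thu evening→Greco, Fri morning→Tanaka, Fri afternoon→Tanaka, Fri evening→Tanaka+Watson, Sat morning→Larsen+Greco, Sat afternoon→Watson, Sat evening→Larsen, Sun morning→Larsen+Santos, Sun afternoon→Watson.
Loads: Tanaka 3/3, Larsen 3/3, Watson 3/3, Greco 2/3, Santos 1/3, Reyes 0/3 — all within limits.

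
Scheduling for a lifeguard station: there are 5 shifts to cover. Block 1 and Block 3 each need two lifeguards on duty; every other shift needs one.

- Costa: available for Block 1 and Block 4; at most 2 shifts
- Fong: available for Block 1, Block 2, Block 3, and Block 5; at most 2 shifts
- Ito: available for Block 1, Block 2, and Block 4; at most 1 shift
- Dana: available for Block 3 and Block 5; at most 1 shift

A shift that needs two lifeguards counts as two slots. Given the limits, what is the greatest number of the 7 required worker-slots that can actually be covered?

Total capacity across all lifeguards is 2+2+1+1 = 6, and 7 slots are needed, so at most 6 can be filled.
An assignment achieving 6: Block 1→Costa+Ito, Block 2→Fong, Block 3→Fong+Dana, Block 4→Costa.
Loads: Costa 2/2, Fong 2/2, Ito 1/1, Dana 1/1.

6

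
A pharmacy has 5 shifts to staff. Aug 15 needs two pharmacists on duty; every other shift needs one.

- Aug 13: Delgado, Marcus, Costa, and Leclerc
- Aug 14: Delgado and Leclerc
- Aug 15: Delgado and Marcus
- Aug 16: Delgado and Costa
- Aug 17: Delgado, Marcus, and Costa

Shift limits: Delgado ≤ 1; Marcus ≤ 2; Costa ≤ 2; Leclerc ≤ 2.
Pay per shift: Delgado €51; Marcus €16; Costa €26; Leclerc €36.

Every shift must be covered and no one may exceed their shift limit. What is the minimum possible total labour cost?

€171

Aug 15 can only be covered by Delgado and Marcus, so that assignment is forced.
Picking the cheapest available pharmacist for each shift independently would cost €161, but that ignores the shift limits.
An optimal schedule: Aug 13→Costa, Aug 14→Leclerc, Aug 15→Delgado+Marcus, Aug 16→Costa, Aug 17→Marcus.
Total: 26 + 36 + 51 + 16 + 26 + 16 = €171.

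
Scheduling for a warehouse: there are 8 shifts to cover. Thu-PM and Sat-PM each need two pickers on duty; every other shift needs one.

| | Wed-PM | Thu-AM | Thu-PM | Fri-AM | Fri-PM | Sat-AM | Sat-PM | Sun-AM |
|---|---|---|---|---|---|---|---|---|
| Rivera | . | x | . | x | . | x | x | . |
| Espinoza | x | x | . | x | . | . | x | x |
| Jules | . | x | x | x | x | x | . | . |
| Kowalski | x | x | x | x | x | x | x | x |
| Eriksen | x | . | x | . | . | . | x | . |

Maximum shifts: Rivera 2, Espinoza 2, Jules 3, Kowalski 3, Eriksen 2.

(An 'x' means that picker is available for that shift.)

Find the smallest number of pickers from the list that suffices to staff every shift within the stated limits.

10 slots to fill and no one can take more than 3, so at least ⌈10/3⌉ = 4 pickers are needed.
Rivera, Espinoza, Jules, and Kowalski alone can cover everything: Wed-PM→Espinoza, Thu-AM→Jules, Thu-PM→Jules+Kowalski, Fri-AM→Kowalski, Fri-PM→Jules, Sat-AM→Rivera, Sat-PM→Rivera+Kowalski, Sun-AM→Espinoza.

4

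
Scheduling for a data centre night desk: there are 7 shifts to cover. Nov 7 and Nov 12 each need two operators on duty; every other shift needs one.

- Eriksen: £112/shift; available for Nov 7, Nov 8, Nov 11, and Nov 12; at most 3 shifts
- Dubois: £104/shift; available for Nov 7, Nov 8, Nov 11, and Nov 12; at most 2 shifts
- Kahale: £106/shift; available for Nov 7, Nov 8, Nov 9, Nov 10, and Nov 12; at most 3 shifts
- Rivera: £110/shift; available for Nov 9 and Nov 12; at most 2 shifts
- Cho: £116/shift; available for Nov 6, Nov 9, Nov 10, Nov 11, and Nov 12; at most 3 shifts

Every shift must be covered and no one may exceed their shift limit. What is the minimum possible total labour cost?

Nov 6 can only be covered by Cho, so that assignment is forced.
Picking the cheapest available operator for each shift independently would cost £956, but that ignores the shift limits.
An optimal schedule: Nov 6→Cho, Nov 7→Dubois+Kahale, Nov 8→Dubois, Nov 9→Rivera, Nov 10→Kahale, Nov 11→Eriksen, Nov 12→Kahale+Rivera.
Total: 116 + 104 + 106 + 104 + 110 + 106 + 112 + 106 + 110 = £974.

£974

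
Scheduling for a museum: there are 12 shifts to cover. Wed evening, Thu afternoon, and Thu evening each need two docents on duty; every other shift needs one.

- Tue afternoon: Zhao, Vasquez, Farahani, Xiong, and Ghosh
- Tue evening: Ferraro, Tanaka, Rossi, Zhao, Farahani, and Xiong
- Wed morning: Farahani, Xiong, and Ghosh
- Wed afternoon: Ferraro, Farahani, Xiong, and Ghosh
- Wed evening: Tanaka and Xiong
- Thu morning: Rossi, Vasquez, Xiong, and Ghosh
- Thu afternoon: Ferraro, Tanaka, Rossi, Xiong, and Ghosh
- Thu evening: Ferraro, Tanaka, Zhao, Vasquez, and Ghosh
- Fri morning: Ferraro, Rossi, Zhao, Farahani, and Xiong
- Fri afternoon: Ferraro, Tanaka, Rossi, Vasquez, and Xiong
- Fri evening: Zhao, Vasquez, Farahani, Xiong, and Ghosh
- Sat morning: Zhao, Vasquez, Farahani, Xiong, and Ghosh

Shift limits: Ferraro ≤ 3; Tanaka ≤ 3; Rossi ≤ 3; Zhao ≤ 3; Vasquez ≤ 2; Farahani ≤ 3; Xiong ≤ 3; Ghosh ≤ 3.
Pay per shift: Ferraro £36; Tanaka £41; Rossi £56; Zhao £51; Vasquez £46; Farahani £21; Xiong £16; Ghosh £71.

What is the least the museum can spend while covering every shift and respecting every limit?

£485

Wed evening can only be covered by Tanaka and Xiong, so that assignment is forced.
Picking the cheapest available docent for each shift independently would cost £330, but that ignores the shift limits.
An optimal schedule: Tue afternoon→Farahani, Tue evening→Ferraro, Wed morning→Xiong, Wed afternoon→Xiong, Wed evening→Xiong+Tanaka, Thu morning→Vasquez, Thu afternoon→Ferraro+Tanaka, Thu evening→Tanaka+Zhao, Fri morning→Farahani, Fri afternoon→Ferraro, Fri evening→Farahani, Sat morning→Vasquez.
Total: 21 + 36 + 16 + 16 + 16 + 41 + 46 + 36 + 41 + 41 + 51 + 21 + 36 + 21 + 46 = £485.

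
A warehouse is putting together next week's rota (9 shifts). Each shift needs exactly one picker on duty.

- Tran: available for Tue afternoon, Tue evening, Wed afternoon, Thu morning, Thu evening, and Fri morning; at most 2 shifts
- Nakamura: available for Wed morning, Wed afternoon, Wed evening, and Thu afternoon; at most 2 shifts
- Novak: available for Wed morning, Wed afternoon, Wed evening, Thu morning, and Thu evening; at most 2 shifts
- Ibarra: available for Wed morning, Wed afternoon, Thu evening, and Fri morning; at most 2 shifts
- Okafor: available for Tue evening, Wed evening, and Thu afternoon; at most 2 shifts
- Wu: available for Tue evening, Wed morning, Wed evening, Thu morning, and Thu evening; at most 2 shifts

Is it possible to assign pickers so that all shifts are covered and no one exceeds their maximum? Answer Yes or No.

Tue afternoon can only be covered by Tran, so that assignment is forced.
One valid schedule: Tue afternoon→Tran, Tue evening→Okafor, Wed morning→Nakamura, Wed afternoon→Novak, Wed evening→Okafor, Thu morning→Novak, Thu afternoon→Nakamura, Thu evening→Ibarra, Fri morning→Tran.
Loads: Tran 2/2, Nakamura 2/2, Novak 2/2, Ibarra 1/2, Okafor 2/2, Wu 0/2 — all within limits.

Yes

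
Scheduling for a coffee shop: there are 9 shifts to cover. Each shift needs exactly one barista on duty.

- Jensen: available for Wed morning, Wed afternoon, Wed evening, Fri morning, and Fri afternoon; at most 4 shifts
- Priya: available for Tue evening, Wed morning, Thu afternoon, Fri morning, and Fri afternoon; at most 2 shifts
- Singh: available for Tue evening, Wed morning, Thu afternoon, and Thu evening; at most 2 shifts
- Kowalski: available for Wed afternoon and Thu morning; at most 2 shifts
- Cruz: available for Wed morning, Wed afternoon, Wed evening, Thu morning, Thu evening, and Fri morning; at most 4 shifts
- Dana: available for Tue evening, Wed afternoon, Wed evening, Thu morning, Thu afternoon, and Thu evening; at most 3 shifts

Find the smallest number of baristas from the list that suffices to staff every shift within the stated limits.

3

9 slots to fill and no one can take more than 4, so at least ⌈9/4⌉ = 3 baristas are needed.
Jensen, Priya, and Cruz alone can cover everything: Tue evening→Priya, Wed morning→Jensen, Wed afternoon→Jensen, Wed evening→Jensen, Thu morning→Cruz, Thu afternoon→Priya, Thu evening→Cruz, Fri morning→Cruz, Fri afternoon→Jensen.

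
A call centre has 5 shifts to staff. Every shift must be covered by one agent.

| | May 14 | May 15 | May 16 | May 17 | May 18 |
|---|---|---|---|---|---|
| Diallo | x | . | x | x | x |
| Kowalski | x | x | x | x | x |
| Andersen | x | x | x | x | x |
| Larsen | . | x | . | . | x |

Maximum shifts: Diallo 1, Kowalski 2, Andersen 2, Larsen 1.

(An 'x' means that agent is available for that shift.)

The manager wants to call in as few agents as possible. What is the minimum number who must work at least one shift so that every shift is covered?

3

5 slots to fill and no one can take more than 2, so at least ⌈5/2⌉ = 3 agents are needed.
Diallo, Kowalski, and Andersen alone can cover everything: May 14→Diallo, May 15→Kowalski, May 16→Kowalski, May 17→Andersen, May 18→Andersen.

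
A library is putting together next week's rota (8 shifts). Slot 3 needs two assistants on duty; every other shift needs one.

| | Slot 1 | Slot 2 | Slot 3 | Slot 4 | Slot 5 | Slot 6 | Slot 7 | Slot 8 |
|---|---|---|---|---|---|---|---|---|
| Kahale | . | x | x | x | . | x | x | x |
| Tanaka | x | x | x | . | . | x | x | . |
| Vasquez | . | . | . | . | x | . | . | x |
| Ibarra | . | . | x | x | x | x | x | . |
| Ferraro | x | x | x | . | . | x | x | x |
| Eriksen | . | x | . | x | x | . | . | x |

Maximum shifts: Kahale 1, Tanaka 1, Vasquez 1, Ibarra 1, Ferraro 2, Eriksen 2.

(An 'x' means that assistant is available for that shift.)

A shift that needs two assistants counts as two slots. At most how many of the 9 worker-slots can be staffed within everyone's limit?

8

Total capacity across all assistants is 1+1+1+1+2+2 = 8, and 9 slots are needed, so at most 8 can be filled.
An assignment achieving 8: Slot 1→Tanaka, Slot 2→Eriksen, Slot 3→Ibarra+Ferraro, Slot 4→Kahale, Slot 5→Vasquez, Slot 6→Ferraro, Slot 8→Eriksen.
Loads: Kahale 1/1, Tanaka 1/1, Vasquez 1/1, Ibarra 1/1, Ferraro 2/2, Eriksen 2/2.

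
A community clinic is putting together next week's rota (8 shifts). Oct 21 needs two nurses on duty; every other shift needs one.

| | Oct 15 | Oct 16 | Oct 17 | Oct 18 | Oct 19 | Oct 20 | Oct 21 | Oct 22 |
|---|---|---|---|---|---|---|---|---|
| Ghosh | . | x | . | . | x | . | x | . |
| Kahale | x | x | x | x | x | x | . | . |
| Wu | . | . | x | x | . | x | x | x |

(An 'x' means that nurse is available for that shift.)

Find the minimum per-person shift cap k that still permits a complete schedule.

3

With 3 nurses and 9 worker-slots to fill, someone must work at least ⌈9/3⌉ = 3 shifts, so k ≥ 3.
k = 3 works: Oct 15→Kahale, Oct 16→Ghosh, Oct 17→Kahale, Oct 18→Kahale, Oct 19→Ghosh, Oct 20→Wu, Oct 21→Ghosh+Wu, Oct 22→Wu.
Loads: Ghosh 3, Kahale 3, Wu 3 — all ≤ 3.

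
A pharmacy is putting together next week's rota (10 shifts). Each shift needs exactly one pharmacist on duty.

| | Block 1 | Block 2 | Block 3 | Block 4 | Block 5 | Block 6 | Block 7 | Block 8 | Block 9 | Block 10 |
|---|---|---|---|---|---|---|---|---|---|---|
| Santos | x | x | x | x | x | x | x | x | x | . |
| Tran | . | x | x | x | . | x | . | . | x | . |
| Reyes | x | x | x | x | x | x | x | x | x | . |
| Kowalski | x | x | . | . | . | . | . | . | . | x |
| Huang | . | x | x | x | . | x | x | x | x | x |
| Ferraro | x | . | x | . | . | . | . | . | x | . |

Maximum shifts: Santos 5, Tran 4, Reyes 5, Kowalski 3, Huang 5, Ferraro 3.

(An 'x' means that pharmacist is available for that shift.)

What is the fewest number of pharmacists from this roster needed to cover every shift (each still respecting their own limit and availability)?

2

10 slots to fill and no one can take more than 5, so at least ⌈10/5⌉ = 2 pharmacists are needed.
Santos and Huang alone can cover everything: Block 1→Santos, Block 2→Santos, Block 3→Santos, Block 4→Santos, Block 5→Santos, Block 6→Huang, Block 7→Huang, Block 8→Huang, Block 9→Huang, Block 10→Huang.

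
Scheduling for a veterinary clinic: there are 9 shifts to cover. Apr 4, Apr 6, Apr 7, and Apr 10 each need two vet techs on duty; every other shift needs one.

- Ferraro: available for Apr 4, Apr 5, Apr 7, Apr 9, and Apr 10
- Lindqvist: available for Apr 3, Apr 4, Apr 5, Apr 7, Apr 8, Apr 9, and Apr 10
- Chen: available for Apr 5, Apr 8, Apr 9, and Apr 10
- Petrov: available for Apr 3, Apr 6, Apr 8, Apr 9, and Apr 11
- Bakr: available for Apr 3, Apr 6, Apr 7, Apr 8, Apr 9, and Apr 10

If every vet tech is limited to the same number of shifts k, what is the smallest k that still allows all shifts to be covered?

3

With 5 vet techs and 13 worker-slots to fill, someone must work at least ⌈13/5⌉ = 3 shifts, so k ≥ 3.
k = 3 works: Apr 3→Lindqvist, Apr 4→Ferraro+Lindqvist, Apr 5→Ferraro, Apr 6→Petrov+Bakr, Apr 7→Ferraro+Lindqvist, Apr 8→Chen, Apr 9→Chen, Apr 10→Chen+Bakr, Apr 11→Petrov.
Loads: Ferraro 3, Lindqvist 3, Chen 3, Petrov 2, Bakr 2 — all ≤ 3.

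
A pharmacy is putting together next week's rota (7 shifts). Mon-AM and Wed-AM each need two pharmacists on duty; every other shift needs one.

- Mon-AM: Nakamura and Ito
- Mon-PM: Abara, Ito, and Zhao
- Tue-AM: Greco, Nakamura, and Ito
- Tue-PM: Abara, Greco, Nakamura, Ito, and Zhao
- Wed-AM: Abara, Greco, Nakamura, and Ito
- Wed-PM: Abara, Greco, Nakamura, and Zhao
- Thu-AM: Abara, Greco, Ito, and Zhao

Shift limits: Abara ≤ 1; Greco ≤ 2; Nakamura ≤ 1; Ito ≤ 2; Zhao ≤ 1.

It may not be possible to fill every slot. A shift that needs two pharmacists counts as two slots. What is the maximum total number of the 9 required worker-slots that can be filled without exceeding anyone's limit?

Total capacity across all pharmacists is 1+2+1+2+1 = 7, and 9 slots are needed, so at most 7 can be filled.
An assignment achieving 7: Mon-AM→Nakamura+Ito, Mon-PM→Abara, Tue-AM→Greco, Wed-AM→Greco+Ito, Wed-PM→Zhao.
Loads: Abara 1/1, Greco 2/2, Nakamura 1/1, Ito 2/2, Zhao 1/1.

7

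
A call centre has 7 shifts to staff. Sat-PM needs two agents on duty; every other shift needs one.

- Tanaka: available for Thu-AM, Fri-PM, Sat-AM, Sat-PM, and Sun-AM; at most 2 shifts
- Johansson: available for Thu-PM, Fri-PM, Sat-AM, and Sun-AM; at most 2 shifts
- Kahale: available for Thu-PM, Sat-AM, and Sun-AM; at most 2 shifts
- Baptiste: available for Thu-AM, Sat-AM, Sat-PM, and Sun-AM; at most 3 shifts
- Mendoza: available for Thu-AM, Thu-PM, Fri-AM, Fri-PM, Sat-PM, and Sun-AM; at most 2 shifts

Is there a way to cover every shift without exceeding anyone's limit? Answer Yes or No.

Yes

Fri-AM can only be covered by Mendoza, so that assignment is forced.
One valid schedule: Thu-AM→Tanaka, Thu-PM→Johansson, Fri-AM→Mendoza, Fri-PM→Tanaka, Sat-AM→Johansson, Sat-PM→Baptiste+Mendoza, Sun-AM→Kahale.
Loads: Tanaka 2/2, Johansson 2/2, Kahale 1/2, Baptiste 1/3, Mendoza 2/2 — all within limits.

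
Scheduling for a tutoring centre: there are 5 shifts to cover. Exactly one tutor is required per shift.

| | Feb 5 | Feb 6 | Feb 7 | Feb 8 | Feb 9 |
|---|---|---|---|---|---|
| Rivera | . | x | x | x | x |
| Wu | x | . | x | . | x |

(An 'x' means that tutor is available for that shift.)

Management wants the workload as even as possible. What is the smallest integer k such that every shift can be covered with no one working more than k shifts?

With 2 tutors and 5 worker-slots to fill, someone must work at least ⌈5/2⌉ = 3 shifts, so k ≥ 3.
k = 3 works: Feb 5→Wu, Feb 6→Rivera, Feb 7→Rivera, Feb 8→Rivera, Feb 9→Wu.
Loads: Rivera 3, Wu 2 — all ≤ 3.

3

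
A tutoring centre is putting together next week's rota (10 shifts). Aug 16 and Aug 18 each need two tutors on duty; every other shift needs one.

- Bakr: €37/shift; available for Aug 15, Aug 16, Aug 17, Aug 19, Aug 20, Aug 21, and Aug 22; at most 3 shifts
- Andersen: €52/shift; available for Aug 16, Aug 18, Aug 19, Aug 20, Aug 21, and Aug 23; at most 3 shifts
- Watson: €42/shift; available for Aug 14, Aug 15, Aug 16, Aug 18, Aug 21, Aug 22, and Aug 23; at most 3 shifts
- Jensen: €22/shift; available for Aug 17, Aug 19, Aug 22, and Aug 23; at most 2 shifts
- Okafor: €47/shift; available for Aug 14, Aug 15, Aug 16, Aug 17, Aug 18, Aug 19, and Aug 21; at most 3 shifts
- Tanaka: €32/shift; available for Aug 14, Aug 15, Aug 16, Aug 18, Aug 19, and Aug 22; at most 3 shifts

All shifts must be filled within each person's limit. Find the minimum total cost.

€424

Picking the cheapest available tutor for each shift independently would cost €369, but that ignores the shift limits.
An optimal schedule: Aug 14→Tanaka, Aug 15→Tanaka, Aug 16→Bakr+Watson, Aug 17→Jensen, Aug 18→Watson+Okafor, Aug 19→Tanaka, Aug 20→Bakr, Aug 21→Bakr, Aug 22→Watson, Aug 23→Jensen.
Total: 32 + 32 + 37 + 42 + 22 + 42 + 47 + 32 + 37 + 37 + 42 + 22 = €424.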